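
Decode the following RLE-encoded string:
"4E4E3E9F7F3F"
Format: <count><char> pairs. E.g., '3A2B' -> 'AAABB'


Expanding each <count><char> pair:
  4E -> 'EEEE'
  4E -> 'EEEE'
  3E -> 'EEE'
  9F -> 'FFFFFFFFF'
  7F -> 'FFFFFFF'
  3F -> 'FFF'

Decoded = EEEEEEEEEEEFFFFFFFFFFFFFFFFFFF


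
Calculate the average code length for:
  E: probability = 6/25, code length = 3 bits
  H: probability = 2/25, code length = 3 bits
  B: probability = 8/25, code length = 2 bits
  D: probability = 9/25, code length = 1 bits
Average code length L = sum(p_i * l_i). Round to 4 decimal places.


Weighted contributions p_i * l_i:
  E: (6/25) * 3 = 18/25
  H: (2/25) * 3 = 6/25
  B: (8/25) * 2 = 16/25
  D: (9/25) * 1 = 9/25
Sum = (18 + 6 + 16 + 9)/25 = 49/25

L = 49/25 = 1.9600 bits/symbol


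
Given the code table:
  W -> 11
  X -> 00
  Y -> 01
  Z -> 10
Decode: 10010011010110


Decoding:
10 -> Z
01 -> Y
00 -> X
11 -> W
01 -> Y
01 -> Y
10 -> Z


Result: ZYXWYYZ


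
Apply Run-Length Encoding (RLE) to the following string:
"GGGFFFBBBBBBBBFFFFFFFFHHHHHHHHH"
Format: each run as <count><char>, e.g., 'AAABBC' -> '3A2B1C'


Scanning runs left to right:
  i=0: run of 'G' x 3 -> '3G'
  i=3: run of 'F' x 3 -> '3F'
  i=6: run of 'B' x 8 -> '8B'
  i=14: run of 'F' x 8 -> '8F'
  i=22: run of 'H' x 9 -> '9H'

RLE = 3G3F8B8F9H


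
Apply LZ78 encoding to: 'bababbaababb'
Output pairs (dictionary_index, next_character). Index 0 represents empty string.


LZ78 encoding steps:
Dictionary: {0: ''}
Step 1: w='' (idx 0), next='b' -> output (0, 'b'), add 'b' as idx 1
Step 2: w='' (idx 0), next='a' -> output (0, 'a'), add 'a' as idx 2
Step 3: w='b' (idx 1), next='a' -> output (1, 'a'), add 'ba' as idx 3
Step 4: w='b' (idx 1), next='b' -> output (1, 'b'), add 'bb' as idx 4
Step 5: w='a' (idx 2), next='a' -> output (2, 'a'), add 'aa' as idx 5
Step 6: w='ba' (idx 3), next='b' -> output (3, 'b'), add 'bab' as idx 6
Step 7: w='b' (idx 1), end of input -> output (1, '')


Encoded: [(0, 'b'), (0, 'a'), (1, 'a'), (1, 'b'), (2, 'a'), (3, 'b'), (1, '')]


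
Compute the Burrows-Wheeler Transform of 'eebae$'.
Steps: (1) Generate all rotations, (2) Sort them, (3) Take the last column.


Rotations (sorted):
  0: $eebae -> last char: e
  1: ae$eeb -> last char: b
  2: bae$ee -> last char: e
  3: e$eeba -> last char: a
  4: ebae$e -> last char: e
  5: eebae$ -> last char: $


BWT = ebeae$


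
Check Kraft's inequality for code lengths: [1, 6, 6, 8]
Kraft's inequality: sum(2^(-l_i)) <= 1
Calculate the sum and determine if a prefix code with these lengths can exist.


Sum = 2^(-1) + 2^(-6) + 2^(-6) + 2^(-8)
    = 0.5 + 0.015625 + 0.015625 + 0.00390625
    = 137/256 = 0.53515625
Since 0.53515625 <= 1, Kraft's inequality IS satisfied.
A prefix code with these lengths CAN exist.

Kraft sum = 0.53515625. Satisfied.


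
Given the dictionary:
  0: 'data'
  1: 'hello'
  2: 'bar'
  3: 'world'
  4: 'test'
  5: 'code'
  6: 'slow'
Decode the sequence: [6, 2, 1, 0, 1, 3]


Look up each index in the dictionary:
  6 -> 'slow'
  2 -> 'bar'
  1 -> 'hello'
  0 -> 'data'
  1 -> 'hello'
  3 -> 'world'

Decoded: "slow bar hello data hello world"


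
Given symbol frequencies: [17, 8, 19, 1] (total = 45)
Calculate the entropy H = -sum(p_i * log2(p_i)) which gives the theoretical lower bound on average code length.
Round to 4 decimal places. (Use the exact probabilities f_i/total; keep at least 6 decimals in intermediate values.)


Per-symbol terms -p_i * log2(p_i) with p_i = f_i/45:
  p = 17/45 = 0.377778: log2(p) = -1.404390, -p*log2(p) = 0.530547
  p = 8/45 = 0.177778: log2(p) = -2.491853, -p*log2(p) = 0.442996
  p = 19/45 = 0.422222: log2(p) = -1.243926, -p*log2(p) = 0.525213
  p = 1/45 = 0.022222: log2(p) = -5.491853, -p*log2(p) = 0.122041
H = 0.530547 + 0.442996 + 0.525213 + 0.122041 = 1.620797

H = 1.6208 bits/symbol


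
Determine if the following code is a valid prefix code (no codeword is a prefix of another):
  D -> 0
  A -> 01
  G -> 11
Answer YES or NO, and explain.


Checking each pair (does one codeword prefix another?):
  D='0' vs A='01': prefix -- VIOLATION

NO -- this is NOT a valid prefix code. D (0) is a prefix of A (01).


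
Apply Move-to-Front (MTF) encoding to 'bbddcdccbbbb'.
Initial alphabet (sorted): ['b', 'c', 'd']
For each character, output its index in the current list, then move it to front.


MTF encoding:
'b': index 0 in ['b', 'c', 'd'] -> ['b', 'c', 'd']
'b': index 0 in ['b', 'c', 'd'] -> ['b', 'c', 'd']
'd': index 2 in ['b', 'c', 'd'] -> ['d', 'b', 'c']
'd': index 0 in ['d', 'b', 'c'] -> ['d', 'b', 'c']
'c': index 2 in ['d', 'b', 'c'] -> ['c', 'd', 'b']
'd': index 1 in ['c', 'd', 'b'] -> ['d', 'c', 'b']
'c': index 1 in ['d', 'c', 'b'] -> ['c', 'd', 'b']
'c': index 0 in ['c', 'd', 'b'] -> ['c', 'd', 'b']
'b': index 2 in ['c', 'd', 'b'] -> ['b', 'c', 'd']
'b': index 0 in ['b', 'c', 'd'] -> ['b', 'c', 'd']
'b': index 0 in ['b', 'c', 'd'] -> ['b', 'c', 'd']
'b': index 0 in ['b', 'c', 'd'] -> ['b', 'c', 'd']


Output: [0, 0, 2, 0, 2, 1, 1, 0, 2, 0, 0, 0]


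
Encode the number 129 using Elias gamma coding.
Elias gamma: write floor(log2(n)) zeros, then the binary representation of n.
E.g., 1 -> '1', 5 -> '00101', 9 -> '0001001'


num_bits = floor(log2(129)) + 1 = 8
leading_zeros = num_bits - 1 = 7
binary(129) = 10000001

Elias gamma(129) = '0000000' + '10000001' = 000000010000001 (15 bits)


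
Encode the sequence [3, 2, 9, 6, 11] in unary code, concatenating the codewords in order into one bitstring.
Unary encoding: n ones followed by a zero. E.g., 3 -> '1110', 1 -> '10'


Encode each number as n ones followed by a terminating 0:
  3 -> 1110 (4 bits)
  2 -> 110 (3 bits)
  9 -> 1111111110 (10 bits)
  6 -> 1111110 (7 bits)
  11 -> 111111111110 (12 bits)
Total length = 4 + 3 + 10 + 7 + 12 = 36 bits.

Unary([3, 2, 9, 6, 11]) = 111011011111111101111110111111111110 (36 bits)


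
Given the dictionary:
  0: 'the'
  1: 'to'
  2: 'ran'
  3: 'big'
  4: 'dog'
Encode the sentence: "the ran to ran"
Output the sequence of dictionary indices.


Look up each word in the dictionary:
  'the' -> 0
  'ran' -> 2
  'to' -> 1
  'ran' -> 2

Encoded: [0, 2, 1, 2]


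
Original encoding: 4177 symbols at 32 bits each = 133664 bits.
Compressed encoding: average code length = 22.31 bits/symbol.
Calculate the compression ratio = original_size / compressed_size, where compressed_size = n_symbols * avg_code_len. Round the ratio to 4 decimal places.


original_size = n_symbols * orig_bits = 4177 * 32 = 133664 bits
compressed_size = n_symbols * avg_code_len = 4177 * 22.31 = 93188.87 bits
ratio = original_size / compressed_size = 133664 / 93188.87 = 1.4343

Compression ratio = 1.4343


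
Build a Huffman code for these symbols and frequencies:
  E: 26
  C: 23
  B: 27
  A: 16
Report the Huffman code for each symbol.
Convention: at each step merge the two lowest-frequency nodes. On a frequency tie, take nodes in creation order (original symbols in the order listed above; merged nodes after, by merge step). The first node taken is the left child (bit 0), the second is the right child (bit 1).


Huffman tree construction:
Step 1: Merge A(16) + C(23) = 39
Step 2: Merge E(26) + B(27) = 53
Step 3: Merge (A+C)(39) + (E+B)(53) = 92
Read each symbol's code off the tree from the root (left child = 0, right child = 1).

Codes:
  E: 10 (length 2)
  C: 01 (length 2)
  B: 11 (length 2)
  A: 00 (length 2)
Average code length: 184/92 = 2.0000 bits/symbol


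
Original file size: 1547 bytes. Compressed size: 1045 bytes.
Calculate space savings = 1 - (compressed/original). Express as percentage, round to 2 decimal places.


ratio = compressed/original = 1045/1547 = 0.675501
savings = 1 - ratio = 1 - 0.675501 = 0.324499
as a percentage: 0.324499 * 100 = 32.45%

Space savings = 1 - 1045/1547 = 32.45%


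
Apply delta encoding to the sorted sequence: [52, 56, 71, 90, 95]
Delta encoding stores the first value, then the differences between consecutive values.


First value: 52
Deltas:
  56 - 52 = 4
  71 - 56 = 15
  90 - 71 = 19
  95 - 90 = 5


Delta encoded: [52, 4, 15, 19, 5]


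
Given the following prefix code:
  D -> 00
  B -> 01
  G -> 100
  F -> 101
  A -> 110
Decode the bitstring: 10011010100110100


Decoding step by step:
Bits 100 -> G
Bits 110 -> A
Bits 101 -> F
Bits 00 -> D
Bits 110 -> A
Bits 100 -> G


Decoded message: GAFDAG


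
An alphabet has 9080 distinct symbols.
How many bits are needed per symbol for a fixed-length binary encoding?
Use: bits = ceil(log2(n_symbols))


log2(9080) = 13.1485
Bracket: 2^13 = 8192 < 9080 <= 2^14 = 16384
So ceil(log2(9080)) = 14

bits = ceil(log2(9080)) = ceil(13.1485) = 14 bits


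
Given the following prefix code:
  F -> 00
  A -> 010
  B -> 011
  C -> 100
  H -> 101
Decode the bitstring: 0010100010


Decoding step by step:
Bits 00 -> F
Bits 101 -> H
Bits 00 -> F
Bits 010 -> A


Decoded message: FHFA


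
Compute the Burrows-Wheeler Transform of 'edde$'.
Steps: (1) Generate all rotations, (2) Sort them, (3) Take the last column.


Rotations (sorted):
  0: $edde -> last char: e
  1: dde$e -> last char: e
  2: de$ed -> last char: d
  3: e$edd -> last char: d
  4: edde$ -> last char: $


BWT = eedd$


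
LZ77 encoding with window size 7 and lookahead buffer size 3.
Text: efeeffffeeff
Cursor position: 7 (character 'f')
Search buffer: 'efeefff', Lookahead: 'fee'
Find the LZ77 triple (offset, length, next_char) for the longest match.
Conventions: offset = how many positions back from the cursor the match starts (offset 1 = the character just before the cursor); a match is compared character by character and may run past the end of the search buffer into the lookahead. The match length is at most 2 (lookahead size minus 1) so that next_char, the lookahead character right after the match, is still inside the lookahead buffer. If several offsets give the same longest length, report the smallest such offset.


Try each offset into the search buffer:
  offset=1 (pos 6, char 'f'): match length 1
  offset=2 (pos 5, char 'f'): match length 1
  offset=3 (pos 4, char 'f'): match length 1
  offset=4 (pos 3, char 'e'): match length 0
  offset=5 (pos 2, char 'e'): match length 0
  offset=6 (pos 1, char 'f'): match length 2
  offset=7 (pos 0, char 'e'): match length 0
Longest match has length 2 at offset 6.
next_char = character at position 7 + 2 = 9 -> 'e'

Best match: offset=6, length=2 (matching 'fe' starting at position 1)
LZ77 triple: (6, 2, 'e')


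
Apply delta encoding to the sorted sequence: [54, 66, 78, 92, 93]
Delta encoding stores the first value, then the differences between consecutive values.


First value: 54
Deltas:
  66 - 54 = 12
  78 - 66 = 12
  92 - 78 = 14
  93 - 92 = 1


Delta encoded: [54, 12, 12, 14, 1]


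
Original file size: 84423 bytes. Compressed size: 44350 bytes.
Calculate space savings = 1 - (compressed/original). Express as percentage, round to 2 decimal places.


ratio = compressed/original = 44350/84423 = 0.525331
savings = 1 - ratio = 1 - 0.525331 = 0.474669
as a percentage: 0.474669 * 100 = 47.47%

Space savings = 1 - 44350/84423 = 47.47%


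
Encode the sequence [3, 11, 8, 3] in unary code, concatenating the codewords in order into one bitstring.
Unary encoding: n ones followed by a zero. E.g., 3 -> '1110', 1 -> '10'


Encode each number as n ones followed by a terminating 0:
  3 -> 1110 (4 bits)
  11 -> 111111111110 (12 bits)
  8 -> 111111110 (9 bits)
  3 -> 1110 (4 bits)
Total length = 4 + 12 + 9 + 4 = 29 bits.

Unary([3, 11, 8, 3]) = 11101111111111101111111101110 (29 bits)


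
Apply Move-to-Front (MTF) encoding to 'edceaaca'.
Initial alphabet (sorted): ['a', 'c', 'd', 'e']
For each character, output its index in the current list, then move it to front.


MTF encoding:
'e': index 3 in ['a', 'c', 'd', 'e'] -> ['e', 'a', 'c', 'd']
'd': index 3 in ['e', 'a', 'c', 'd'] -> ['d', 'e', 'a', 'c']
'c': index 3 in ['d', 'e', 'a', 'c'] -> ['c', 'd', 'e', 'a']
'e': index 2 in ['c', 'd', 'e', 'a'] -> ['e', 'c', 'd', 'a']
'a': index 3 in ['e', 'c', 'd', 'a'] -> ['a', 'e', 'c', 'd']
'a': index 0 in ['a', 'e', 'c', 'd'] -> ['a', 'e', 'c', 'd']
'c': index 2 in ['a', 'e', 'c', 'd'] -> ['c', 'a', 'e', 'd']
'a': index 1 in ['c', 'a', 'e', 'd'] -> ['a', 'c', 'e', 'd']


Output: [3, 3, 3, 2, 3, 0, 2, 1]


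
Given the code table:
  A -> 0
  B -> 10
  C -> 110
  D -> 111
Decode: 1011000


Decoding:
10 -> B
110 -> C
0 -> A
0 -> A


Result: BCAA


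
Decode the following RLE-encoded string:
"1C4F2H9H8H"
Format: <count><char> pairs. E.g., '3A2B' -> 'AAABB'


Expanding each <count><char> pair:
  1C -> 'C'
  4F -> 'FFFF'
  2H -> 'HH'
  9H -> 'HHHHHHHHH'
  8H -> 'HHHHHHHH'

Decoded = CFFFFHHHHHHHHHHHHHHHHHHH


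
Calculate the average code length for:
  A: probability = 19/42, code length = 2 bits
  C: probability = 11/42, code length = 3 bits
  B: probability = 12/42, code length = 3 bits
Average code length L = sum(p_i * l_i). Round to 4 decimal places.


Weighted contributions p_i * l_i:
  A: (19/42) * 2 = 38/42
  C: (11/42) * 3 = 33/42
  B: (12/42) * 3 = 36/42
Sum = (38 + 33 + 36)/42 = 107/42

L = 107/42 = 2.5476 bits/symbol


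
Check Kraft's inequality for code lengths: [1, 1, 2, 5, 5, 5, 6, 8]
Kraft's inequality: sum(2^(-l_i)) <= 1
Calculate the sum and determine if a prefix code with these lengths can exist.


Sum = 2^(-1) + 2^(-1) + 2^(-2) + 2^(-5) + 2^(-5) + 2^(-5) + 2^(-6) + 2^(-8)
    = 0.5 + 0.5 + 0.25 + 0.03125 + 0.03125 + 0.03125 + 0.015625 + 0.00390625
    = 349/256 = 1.36328125
Since 1.36328125 > 1, Kraft's inequality is NOT satisfied.
A prefix code with these lengths CANNOT exist.

Kraft sum = 1.36328125. Not satisfied.


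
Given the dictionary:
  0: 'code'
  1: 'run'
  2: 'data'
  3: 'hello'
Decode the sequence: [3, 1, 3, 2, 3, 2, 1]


Look up each index in the dictionary:
  3 -> 'hello'
  1 -> 'run'
  3 -> 'hello'
  2 -> 'data'
  3 -> 'hello'
  2 -> 'data'
  1 -> 'run'

Decoded: "hello run hello data hello data run"


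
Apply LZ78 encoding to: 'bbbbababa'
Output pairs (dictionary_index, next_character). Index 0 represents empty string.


LZ78 encoding steps:
Dictionary: {0: ''}
Step 1: w='' (idx 0), next='b' -> output (0, 'b'), add 'b' as idx 1
Step 2: w='b' (idx 1), next='b' -> output (1, 'b'), add 'bb' as idx 2
Step 3: w='b' (idx 1), next='a' -> output (1, 'a'), add 'ba' as idx 3
Step 4: w='ba' (idx 3), next='b' -> output (3, 'b'), add 'bab' as idx 4
Step 5: w='' (idx 0), next='a' -> output (0, 'a'), add 'a' as idx 5


Encoded: [(0, 'b'), (1, 'b'), (1, 'a'), (3, 'b'), (0, 'a')]


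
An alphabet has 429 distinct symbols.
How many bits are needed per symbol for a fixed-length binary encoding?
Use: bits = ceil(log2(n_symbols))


log2(429) = 8.7448
Bracket: 2^8 = 256 < 429 <= 2^9 = 512
So ceil(log2(429)) = 9

bits = ceil(log2(429)) = ceil(8.7448) = 9 bits


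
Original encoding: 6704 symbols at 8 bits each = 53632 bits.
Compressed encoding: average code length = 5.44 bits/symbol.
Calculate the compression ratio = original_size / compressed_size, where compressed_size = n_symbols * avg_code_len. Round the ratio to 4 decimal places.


original_size = n_symbols * orig_bits = 6704 * 8 = 53632 bits
compressed_size = n_symbols * avg_code_len = 6704 * 5.44 = 36469.76 bits
ratio = original_size / compressed_size = 53632 / 36469.76 = 1.4706

Compression ratio = 1.4706


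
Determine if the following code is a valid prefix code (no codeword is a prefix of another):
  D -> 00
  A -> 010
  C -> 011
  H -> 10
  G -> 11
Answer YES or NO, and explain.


Checking each pair (does one codeword prefix another?):
  D='00' vs A='010': no prefix
  D='00' vs C='011': no prefix
  D='00' vs H='10': no prefix
  D='00' vs G='11': no prefix
  A='010' vs D='00': no prefix
  A='010' vs C='011': no prefix
  A='010' vs H='10': no prefix
  A='010' vs G='11': no prefix
  C='011' vs D='00': no prefix
  C='011' vs A='010': no prefix
  C='011' vs H='10': no prefix
  C='011' vs G='11': no prefix
  H='10' vs D='00': no prefix
  H='10' vs A='010': no prefix
  H='10' vs C='011': no prefix
  H='10' vs G='11': no prefix
  G='11' vs D='00': no prefix
  G='11' vs A='010': no prefix
  G='11' vs C='011': no prefix
  G='11' vs H='10': no prefix
No violation found over all pairs.

YES -- this is a valid prefix code. No codeword is a prefix of any other codeword.


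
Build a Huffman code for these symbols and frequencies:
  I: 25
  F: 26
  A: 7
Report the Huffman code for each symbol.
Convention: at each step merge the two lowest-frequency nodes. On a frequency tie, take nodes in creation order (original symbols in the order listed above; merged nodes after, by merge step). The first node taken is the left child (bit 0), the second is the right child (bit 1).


Huffman tree construction:
Step 1: Merge A(7) + I(25) = 32
Step 2: Merge F(26) + (A+I)(32) = 58
Read each symbol's code off the tree from the root (left child = 0, right child = 1).

Codes:
  I: 11 (length 2)
  F: 0 (length 1)
  A: 10 (length 2)
Average code length: 90/58 = 1.5517 bits/symbol


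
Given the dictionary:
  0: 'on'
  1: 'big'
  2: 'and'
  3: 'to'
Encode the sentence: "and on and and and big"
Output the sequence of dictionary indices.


Look up each word in the dictionary:
  'and' -> 2
  'on' -> 0
  'and' -> 2
  'and' -> 2
  'and' -> 2
  'big' -> 1

Encoded: [2, 0, 2, 2, 2, 1]


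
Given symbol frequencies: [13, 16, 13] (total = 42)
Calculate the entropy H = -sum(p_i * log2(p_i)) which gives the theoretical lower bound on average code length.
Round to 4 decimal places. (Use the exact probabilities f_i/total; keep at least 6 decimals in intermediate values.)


Per-symbol terms -p_i * log2(p_i) with p_i = f_i/42:
  p = 13/42 = 0.309524: log2(p) = -1.691878, -p*log2(p) = 0.523676
  p = 16/42 = 0.380952: log2(p) = -1.392317, -p*log2(p) = 0.530407
  p = 13/42 = 0.309524: log2(p) = -1.691878, -p*log2(p) = 0.523676
H = 0.523676 + 0.530407 + 0.523676 = 1.577759

H = 1.5778 bits/symbol


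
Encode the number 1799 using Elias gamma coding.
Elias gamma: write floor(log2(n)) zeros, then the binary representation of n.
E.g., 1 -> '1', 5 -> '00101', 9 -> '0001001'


num_bits = floor(log2(1799)) + 1 = 11
leading_zeros = num_bits - 1 = 10
binary(1799) = 11100000111

Elias gamma(1799) = '0000000000' + '11100000111' = 000000000011100000111 (21 bits)


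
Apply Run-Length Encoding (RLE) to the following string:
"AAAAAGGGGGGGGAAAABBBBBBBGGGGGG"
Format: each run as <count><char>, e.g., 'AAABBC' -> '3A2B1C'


Scanning runs left to right:
  i=0: run of 'A' x 5 -> '5A'
  i=5: run of 'G' x 8 -> '8G'
  i=13: run of 'A' x 4 -> '4A'
  i=17: run of 'B' x 7 -> '7B'
  i=24: run of 'G' x 6 -> '6G'

RLE = 5A8G4A7B6G


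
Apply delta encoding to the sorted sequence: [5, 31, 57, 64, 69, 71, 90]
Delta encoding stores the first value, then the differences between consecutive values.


First value: 5
Deltas:
  31 - 5 = 26
  57 - 31 = 26
  64 - 57 = 7
  69 - 64 = 5
  71 - 69 = 2
  90 - 71 = 19


Delta encoded: [5, 26, 26, 7, 5, 2, 19]


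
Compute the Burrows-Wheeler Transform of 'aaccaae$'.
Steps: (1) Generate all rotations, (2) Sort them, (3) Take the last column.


Rotations (sorted):
  0: $aaccaae -> last char: e
  1: aaccaae$ -> last char: $
  2: aae$aacc -> last char: c
  3: accaae$a -> last char: a
  4: ae$aacca -> last char: a
  5: caae$aac -> last char: c
  6: ccaae$aa -> last char: a
  7: e$aaccaa -> last char: a


BWT = e$caacaa


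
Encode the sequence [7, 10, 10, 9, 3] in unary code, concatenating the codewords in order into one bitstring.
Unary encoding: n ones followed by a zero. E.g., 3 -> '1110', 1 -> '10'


Encode each number as n ones followed by a terminating 0:
  7 -> 11111110 (8 bits)
  10 -> 11111111110 (11 bits)
  10 -> 11111111110 (11 bits)
  9 -> 1111111110 (10 bits)
  3 -> 1110 (4 bits)
Total length = 8 + 11 + 11 + 10 + 4 = 44 bits.

Unary([7, 10, 10, 9, 3]) = 11111110111111111101111111111011111111101110 (44 bits)


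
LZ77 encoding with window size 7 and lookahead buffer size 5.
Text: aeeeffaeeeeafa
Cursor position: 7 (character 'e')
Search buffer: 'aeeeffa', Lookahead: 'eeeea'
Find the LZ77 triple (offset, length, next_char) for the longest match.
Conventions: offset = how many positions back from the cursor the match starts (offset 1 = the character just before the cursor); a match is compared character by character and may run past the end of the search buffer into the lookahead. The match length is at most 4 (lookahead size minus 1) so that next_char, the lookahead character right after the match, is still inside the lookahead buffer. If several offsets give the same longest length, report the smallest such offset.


Try each offset into the search buffer:
  offset=1 (pos 6, char 'a'): match length 0
  offset=2 (pos 5, char 'f'): match length 0
  offset=3 (pos 4, char 'f'): match length 0
  offset=4 (pos 3, char 'e'): match length 1
  offset=5 (pos 2, char 'e'): match length 2
  offset=6 (pos 1, char 'e'): match length 3
  offset=7 (pos 0, char 'a'): match length 0
Longest match has length 3 at offset 6.
next_char = character at position 7 + 3 = 10 -> 'e'

Best match: offset=6, length=3 (matching 'eee' starting at position 1)
LZ77 triple: (6, 3, 'e')


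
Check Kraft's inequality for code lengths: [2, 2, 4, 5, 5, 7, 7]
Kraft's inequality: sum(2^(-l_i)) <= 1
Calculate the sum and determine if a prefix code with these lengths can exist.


Sum = 2^(-2) + 2^(-2) + 2^(-4) + 2^(-5) + 2^(-5) + 2^(-7) + 2^(-7)
    = 0.25 + 0.25 + 0.0625 + 0.03125 + 0.03125 + 0.0078125 + 0.0078125
    = 82/128 = 0.640625
Since 0.640625 <= 1, Kraft's inequality IS satisfied.
A prefix code with these lengths CAN exist.

Kraft sum = 0.640625. Satisfied.


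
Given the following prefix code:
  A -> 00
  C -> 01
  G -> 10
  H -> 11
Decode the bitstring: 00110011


Decoding step by step:
Bits 00 -> A
Bits 11 -> H
Bits 00 -> A
Bits 11 -> H


Decoded message: AHAH


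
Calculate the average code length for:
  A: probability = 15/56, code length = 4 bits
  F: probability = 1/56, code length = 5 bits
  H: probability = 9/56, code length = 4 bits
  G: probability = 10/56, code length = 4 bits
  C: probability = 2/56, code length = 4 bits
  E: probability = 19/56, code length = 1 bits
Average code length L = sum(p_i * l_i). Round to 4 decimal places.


Weighted contributions p_i * l_i:
  A: (15/56) * 4 = 60/56
  F: (1/56) * 5 = 5/56
  H: (9/56) * 4 = 36/56
  G: (10/56) * 4 = 40/56
  C: (2/56) * 4 = 8/56
  E: (19/56) * 1 = 19/56
Sum = (60 + 5 + 36 + 40 + 8 + 19)/56 = 168/56

L = 168/56 = 3.0000 bits/symbol


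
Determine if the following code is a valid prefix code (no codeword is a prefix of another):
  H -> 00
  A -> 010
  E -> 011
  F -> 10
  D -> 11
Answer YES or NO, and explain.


Checking each pair (does one codeword prefix another?):
  H='00' vs A='010': no prefix
  H='00' vs E='011': no prefix
  H='00' vs F='10': no prefix
  H='00' vs D='11': no prefix
  A='010' vs H='00': no prefix
  A='010' vs E='011': no prefix
  A='010' vs F='10': no prefix
  A='010' vs D='11': no prefix
  E='011' vs H='00': no prefix
  E='011' vs A='010': no prefix
  E='011' vs F='10': no prefix
  E='011' vs D='11': no prefix
  F='10' vs H='00': no prefix
  F='10' vs A='010': no prefix
  F='10' vs E='011': no prefix
  F='10' vs D='11': no prefix
  D='11' vs H='00': no prefix
  D='11' vs A='010': no prefix
  D='11' vs E='011': no prefix
  D='11' vs F='10': no prefix
No violation found over all pairs.

YES -- this is a valid prefix code. No codeword is a prefix of any other codeword.


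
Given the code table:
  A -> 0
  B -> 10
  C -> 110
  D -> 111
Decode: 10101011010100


Decoding:
10 -> B
10 -> B
10 -> B
110 -> C
10 -> B
10 -> B
0 -> A


Result: BBBCBBA


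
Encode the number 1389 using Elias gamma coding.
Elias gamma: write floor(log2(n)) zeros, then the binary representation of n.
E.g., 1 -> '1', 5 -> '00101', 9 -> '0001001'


num_bits = floor(log2(1389)) + 1 = 11
leading_zeros = num_bits - 1 = 10
binary(1389) = 10101101101

Elias gamma(1389) = '0000000000' + '10101101101' = 000000000010101101101 (21 bits)


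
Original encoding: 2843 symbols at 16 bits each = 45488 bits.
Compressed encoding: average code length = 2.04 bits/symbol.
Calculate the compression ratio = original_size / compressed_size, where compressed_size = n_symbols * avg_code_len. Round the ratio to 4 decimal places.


original_size = n_symbols * orig_bits = 2843 * 16 = 45488 bits
compressed_size = n_symbols * avg_code_len = 2843 * 2.04 = 5799.72 bits
ratio = original_size / compressed_size = 45488 / 5799.72 = 7.8431

Compression ratio = 7.8431


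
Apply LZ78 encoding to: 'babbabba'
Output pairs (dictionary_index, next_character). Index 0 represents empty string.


LZ78 encoding steps:
Dictionary: {0: ''}
Step 1: w='' (idx 0), next='b' -> output (0, 'b'), add 'b' as idx 1
Step 2: w='' (idx 0), next='a' -> output (0, 'a'), add 'a' as idx 2
Step 3: w='b' (idx 1), next='b' -> output (1, 'b'), add 'bb' as idx 3
Step 4: w='a' (idx 2), next='b' -> output (2, 'b'), add 'ab' as idx 4
Step 5: w='b' (idx 1), next='a' -> output (1, 'a'), add 'ba' as idx 5


Encoded: [(0, 'b'), (0, 'a'), (1, 'b'), (2, 'b'), (1, 'a')]


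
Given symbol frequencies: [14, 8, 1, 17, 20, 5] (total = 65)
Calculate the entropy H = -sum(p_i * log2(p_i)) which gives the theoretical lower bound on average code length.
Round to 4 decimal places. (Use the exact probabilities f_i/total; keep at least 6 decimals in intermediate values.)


Per-symbol terms -p_i * log2(p_i) with p_i = f_i/65:
  p = 14/65 = 0.215385: log2(p) = -2.215013, -p*log2(p) = 0.477080
  p = 8/65 = 0.123077: log2(p) = -3.022368, -p*log2(p) = 0.371984
  p = 1/65 = 0.015385: log2(p) = -6.022368, -p*log2(p) = 0.092652
  p = 17/65 = 0.261538: log2(p) = -1.934905, -p*log2(p) = 0.506052
  p = 20/65 = 0.307692: log2(p) = -1.700440, -p*log2(p) = 0.523212
  p = 5/65 = 0.076923: log2(p) = -3.700440, -p*log2(p) = 0.284649
H = 0.477080 + 0.371984 + 0.092652 + 0.506052 + 0.523212 + 0.284649 = 2.255629

H = 2.2556 bits/symbol


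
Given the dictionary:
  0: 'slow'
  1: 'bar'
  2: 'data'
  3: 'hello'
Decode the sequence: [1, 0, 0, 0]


Look up each index in the dictionary:
  1 -> 'bar'
  0 -> 'slow'
  0 -> 'slow'
  0 -> 'slow'

Decoded: "bar slow slow slow"


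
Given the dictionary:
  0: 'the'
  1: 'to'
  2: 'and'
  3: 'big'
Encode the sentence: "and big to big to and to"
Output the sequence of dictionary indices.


Look up each word in the dictionary:
  'and' -> 2
  'big' -> 3
  'to' -> 1
  'big' -> 3
  'to' -> 1
  'and' -> 2
  'to' -> 1

Encoded: [2, 3, 1, 3, 1, 2, 1]


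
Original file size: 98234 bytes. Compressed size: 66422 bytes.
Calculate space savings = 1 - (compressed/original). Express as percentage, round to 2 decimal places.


ratio = compressed/original = 66422/98234 = 0.676161
savings = 1 - ratio = 1 - 0.676161 = 0.323839
as a percentage: 0.323839 * 100 = 32.38%

Space savings = 1 - 66422/98234 = 32.38%


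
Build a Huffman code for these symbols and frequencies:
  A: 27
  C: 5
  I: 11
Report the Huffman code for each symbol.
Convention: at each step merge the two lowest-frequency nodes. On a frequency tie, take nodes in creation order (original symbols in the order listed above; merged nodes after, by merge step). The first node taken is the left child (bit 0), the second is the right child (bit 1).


Huffman tree construction:
Step 1: Merge C(5) + I(11) = 16
Step 2: Merge (C+I)(16) + A(27) = 43
Read each symbol's code off the tree from the root (left child = 0, right child = 1).

Codes:
  A: 1 (length 1)
  C: 00 (length 2)
  I: 01 (length 2)
Average code length: 59/43 = 1.3721 bits/symbol


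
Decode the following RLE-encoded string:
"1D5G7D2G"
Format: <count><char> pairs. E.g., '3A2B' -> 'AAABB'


Expanding each <count><char> pair:
  1D -> 'D'
  5G -> 'GGGGG'
  7D -> 'DDDDDDD'
  2G -> 'GG'

Decoded = DGGGGGDDDDDDDGG


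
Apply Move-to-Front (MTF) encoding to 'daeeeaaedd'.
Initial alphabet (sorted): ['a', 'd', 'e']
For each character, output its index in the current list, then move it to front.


MTF encoding:
'd': index 1 in ['a', 'd', 'e'] -> ['d', 'a', 'e']
'a': index 1 in ['d', 'a', 'e'] -> ['a', 'd', 'e']
'e': index 2 in ['a', 'd', 'e'] -> ['e', 'a', 'd']
'e': index 0 in ['e', 'a', 'd'] -> ['e', 'a', 'd']
'e': index 0 in ['e', 'a', 'd'] -> ['e', 'a', 'd']
'a': index 1 in ['e', 'a', 'd'] -> ['a', 'e', 'd']
'a': index 0 in ['a', 'e', 'd'] -> ['a', 'e', 'd']
'e': index 1 in ['a', 'e', 'd'] -> ['e', 'a', 'd']
'd': index 2 in ['e', 'a', 'd'] -> ['d', 'e', 'a']
'd': index 0 in ['d', 'e', 'a'] -> ['d', 'e', 'a']


Output: [1, 1, 2, 0, 0, 1, 0, 1, 2, 0]


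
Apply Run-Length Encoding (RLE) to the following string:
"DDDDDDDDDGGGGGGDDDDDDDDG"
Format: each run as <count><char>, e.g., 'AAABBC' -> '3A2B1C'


Scanning runs left to right:
  i=0: run of 'D' x 9 -> '9D'
  i=9: run of 'G' x 6 -> '6G'
  i=15: run of 'D' x 8 -> '8D'
  i=23: run of 'G' x 1 -> '1G'

RLE = 9D6G8D1G


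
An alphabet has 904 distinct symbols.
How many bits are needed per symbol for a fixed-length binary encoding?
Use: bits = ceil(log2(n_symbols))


log2(904) = 9.8202
Bracket: 2^9 = 512 < 904 <= 2^10 = 1024
So ceil(log2(904)) = 10

bits = ceil(log2(904)) = ceil(9.8202) = 10 bits


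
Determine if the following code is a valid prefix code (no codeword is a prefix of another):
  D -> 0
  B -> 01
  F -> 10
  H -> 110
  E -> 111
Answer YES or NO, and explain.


Checking each pair (does one codeword prefix another?):
  D='0' vs B='01': prefix -- VIOLATION

NO -- this is NOT a valid prefix code. D (0) is a prefix of B (01).


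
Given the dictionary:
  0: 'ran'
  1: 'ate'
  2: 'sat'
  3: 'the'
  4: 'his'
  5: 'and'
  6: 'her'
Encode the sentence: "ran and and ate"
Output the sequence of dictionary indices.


Look up each word in the dictionary:
  'ran' -> 0
  'and' -> 5
  'and' -> 5
  'ate' -> 1

Encoded: [0, 5, 5, 1]


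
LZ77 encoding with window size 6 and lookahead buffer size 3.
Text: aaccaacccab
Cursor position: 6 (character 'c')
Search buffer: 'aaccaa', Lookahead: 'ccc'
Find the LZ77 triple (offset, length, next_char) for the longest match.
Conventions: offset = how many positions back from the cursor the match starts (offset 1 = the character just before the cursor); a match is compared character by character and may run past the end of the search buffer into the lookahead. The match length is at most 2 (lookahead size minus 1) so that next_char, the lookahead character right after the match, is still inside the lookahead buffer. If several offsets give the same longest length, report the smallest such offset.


Try each offset into the search buffer:
  offset=1 (pos 5, char 'a'): match length 0
  offset=2 (pos 4, char 'a'): match length 0
  offset=3 (pos 3, char 'c'): match length 1
  offset=4 (pos 2, char 'c'): match length 2
  offset=5 (pos 1, char 'a'): match length 0
  offset=6 (pos 0, char 'a'): match length 0
Longest match has length 2 at offset 4.
next_char = character at position 6 + 2 = 8 -> 'c'

Best match: offset=4, length=2 (matching 'cc' starting at position 2)
LZ77 triple: (4, 2, 'c')


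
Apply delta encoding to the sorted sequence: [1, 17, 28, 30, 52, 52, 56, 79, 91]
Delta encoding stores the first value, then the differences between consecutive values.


First value: 1
Deltas:
  17 - 1 = 16
  28 - 17 = 11
  30 - 28 = 2
  52 - 30 = 22
  52 - 52 = 0
  56 - 52 = 4
  79 - 56 = 23
  91 - 79 = 12


Delta encoded: [1, 16, 11, 2, 22, 0, 4, 23, 12]


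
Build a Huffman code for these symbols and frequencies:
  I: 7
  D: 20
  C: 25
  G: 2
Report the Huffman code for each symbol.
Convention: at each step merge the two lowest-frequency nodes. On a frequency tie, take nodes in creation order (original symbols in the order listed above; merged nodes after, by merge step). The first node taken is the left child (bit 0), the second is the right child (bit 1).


Huffman tree construction:
Step 1: Merge G(2) + I(7) = 9
Step 2: Merge (G+I)(9) + D(20) = 29
Step 3: Merge C(25) + ((G+I)+D)(29) = 54
Read each symbol's code off the tree from the root (left child = 0, right child = 1).

Codes:
  I: 101 (length 3)
  D: 11 (length 2)
  C: 0 (length 1)
  G: 100 (length 3)
Average code length: 92/54 = 1.7037 bits/symbol


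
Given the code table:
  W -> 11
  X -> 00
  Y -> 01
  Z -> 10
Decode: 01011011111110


Decoding:
01 -> Y
01 -> Y
10 -> Z
11 -> W
11 -> W
11 -> W
10 -> Z


Result: YYZWWWZ


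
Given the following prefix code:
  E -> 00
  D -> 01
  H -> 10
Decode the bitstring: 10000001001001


Decoding step by step:
Bits 10 -> H
Bits 00 -> E
Bits 00 -> E
Bits 01 -> D
Bits 00 -> E
Bits 10 -> H
Bits 01 -> D


Decoded message: HEEDEHD


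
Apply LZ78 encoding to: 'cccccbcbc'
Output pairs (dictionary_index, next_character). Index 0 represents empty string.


LZ78 encoding steps:
Dictionary: {0: ''}
Step 1: w='' (idx 0), next='c' -> output (0, 'c'), add 'c' as idx 1
Step 2: w='c' (idx 1), next='c' -> output (1, 'c'), add 'cc' as idx 2
Step 3: w='cc' (idx 2), next='b' -> output (2, 'b'), add 'ccb' as idx 3
Step 4: w='c' (idx 1), next='b' -> output (1, 'b'), add 'cb' as idx 4
Step 5: w='c' (idx 1), end of input -> output (1, '')


Encoded: [(0, 'c'), (1, 'c'), (2, 'b'), (1, 'b'), (1, '')]


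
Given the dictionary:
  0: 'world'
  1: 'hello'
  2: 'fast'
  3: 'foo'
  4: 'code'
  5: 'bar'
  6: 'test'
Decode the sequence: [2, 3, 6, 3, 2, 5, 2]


Look up each index in the dictionary:
  2 -> 'fast'
  3 -> 'foo'
  6 -> 'test'
  3 -> 'foo'
  2 -> 'fast'
  5 -> 'bar'
  2 -> 'fast'

Decoded: "fast foo test foo fast bar fast"


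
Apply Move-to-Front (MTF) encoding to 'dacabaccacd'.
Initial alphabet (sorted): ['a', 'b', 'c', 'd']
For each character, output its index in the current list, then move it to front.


MTF encoding:
'd': index 3 in ['a', 'b', 'c', 'd'] -> ['d', 'a', 'b', 'c']
'a': index 1 in ['d', 'a', 'b', 'c'] -> ['a', 'd', 'b', 'c']
'c': index 3 in ['a', 'd', 'b', 'c'] -> ['c', 'a', 'd', 'b']
'a': index 1 in ['c', 'a', 'd', 'b'] -> ['a', 'c', 'd', 'b']
'b': index 3 in ['a', 'c', 'd', 'b'] -> ['b', 'a', 'c', 'd']
'a': index 1 in ['b', 'a', 'c', 'd'] -> ['a', 'b', 'c', 'd']
'c': index 2 in ['a', 'b', 'c', 'd'] -> ['c', 'a', 'b', 'd']
'c': index 0 in ['c', 'a', 'b', 'd'] -> ['c', 'a', 'b', 'd']
'a': index 1 in ['c', 'a', 'b', 'd'] -> ['a', 'c', 'b', 'd']
'c': index 1 in ['a', 'c', 'b', 'd'] -> ['c', 'a', 'b', 'd']
'd': index 3 in ['c', 'a', 'b', 'd'] -> ['d', 'c', 'a', 'b']


Output: [3, 1, 3, 1, 3, 1, 2, 0, 1, 1, 3]


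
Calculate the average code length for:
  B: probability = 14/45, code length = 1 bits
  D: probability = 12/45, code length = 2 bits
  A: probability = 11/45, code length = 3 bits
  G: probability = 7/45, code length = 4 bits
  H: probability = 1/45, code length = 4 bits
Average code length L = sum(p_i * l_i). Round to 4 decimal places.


Weighted contributions p_i * l_i:
  B: (14/45) * 1 = 14/45
  D: (12/45) * 2 = 24/45
  A: (11/45) * 3 = 33/45
  G: (7/45) * 4 = 28/45
  H: (1/45) * 4 = 4/45
Sum = (14 + 24 + 33 + 28 + 4)/45 = 103/45

L = 103/45 = 2.2889 bits/symbol


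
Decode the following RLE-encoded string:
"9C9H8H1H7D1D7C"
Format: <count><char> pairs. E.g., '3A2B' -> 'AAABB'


Expanding each <count><char> pair:
  9C -> 'CCCCCCCCC'
  9H -> 'HHHHHHHHH'
  8H -> 'HHHHHHHH'
  1H -> 'H'
  7D -> 'DDDDDDD'
  1D -> 'D'
  7C -> 'CCCCCCC'

Decoded = CCCCCCCCCHHHHHHHHHHHHHHHHHHDDDDDDDDCCCCCCC


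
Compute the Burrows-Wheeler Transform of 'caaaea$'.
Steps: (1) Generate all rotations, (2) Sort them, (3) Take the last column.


Rotations (sorted):
  0: $caaaea -> last char: a
  1: a$caaae -> last char: e
  2: aaaea$c -> last char: c
  3: aaea$ca -> last char: a
  4: aea$caa -> last char: a
  5: caaaea$ -> last char: $
  6: ea$caaa -> last char: a


BWT = aecaa$a


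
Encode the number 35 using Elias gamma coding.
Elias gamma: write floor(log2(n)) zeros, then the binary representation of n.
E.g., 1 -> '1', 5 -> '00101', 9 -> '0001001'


num_bits = floor(log2(35)) + 1 = 6
leading_zeros = num_bits - 1 = 5
binary(35) = 100011

Elias gamma(35) = '00000' + '100011' = 00000100011 (11 bits)


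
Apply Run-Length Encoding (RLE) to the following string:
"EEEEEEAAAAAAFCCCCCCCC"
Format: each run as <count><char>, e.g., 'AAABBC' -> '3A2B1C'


Scanning runs left to right:
  i=0: run of 'E' x 6 -> '6E'
  i=6: run of 'A' x 6 -> '6A'
  i=12: run of 'F' x 1 -> '1F'
  i=13: run of 'C' x 8 -> '8C'

RLE = 6E6A1F8C


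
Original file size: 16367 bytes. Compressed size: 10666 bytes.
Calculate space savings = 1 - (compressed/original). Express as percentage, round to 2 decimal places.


ratio = compressed/original = 10666/16367 = 0.651677
savings = 1 - ratio = 1 - 0.651677 = 0.348323
as a percentage: 0.348323 * 100 = 34.83%

Space savings = 1 - 10666/16367 = 34.83%


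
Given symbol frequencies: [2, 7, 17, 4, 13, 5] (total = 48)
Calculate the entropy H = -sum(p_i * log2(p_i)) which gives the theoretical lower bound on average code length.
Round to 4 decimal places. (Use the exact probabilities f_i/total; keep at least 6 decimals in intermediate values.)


Per-symbol terms -p_i * log2(p_i) with p_i = f_i/48:
  p = 2/48 = 0.041667: log2(p) = -4.584963, -p*log2(p) = 0.191040
  p = 7/48 = 0.145833: log2(p) = -2.777608, -p*log2(p) = 0.405068
  p = 17/48 = 0.354167: log2(p) = -1.497500, -p*log2(p) = 0.530364
  p = 4/48 = 0.083333: log2(p) = -3.584963, -p*log2(p) = 0.298747
  p = 13/48 = 0.270833: log2(p) = -1.884523, -p*log2(p) = 0.510392
  p = 5/48 = 0.104167: log2(p) = -3.263034, -p*log2(p) = 0.339899
H = 0.191040 + 0.405068 + 0.530364 + 0.298747 + 0.510392 + 0.339899 = 2.275510

H = 2.2755 bits/symbol


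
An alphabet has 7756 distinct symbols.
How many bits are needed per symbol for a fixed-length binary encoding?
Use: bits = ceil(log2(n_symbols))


log2(7756) = 12.9211
Bracket: 2^12 = 4096 < 7756 <= 2^13 = 8192
So ceil(log2(7756)) = 13

bits = ceil(log2(7756)) = ceil(12.9211) = 13 bits


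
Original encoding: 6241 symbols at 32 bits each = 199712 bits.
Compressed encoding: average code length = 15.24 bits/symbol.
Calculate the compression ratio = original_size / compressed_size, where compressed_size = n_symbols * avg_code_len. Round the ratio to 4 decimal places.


original_size = n_symbols * orig_bits = 6241 * 32 = 199712 bits
compressed_size = n_symbols * avg_code_len = 6241 * 15.24 = 95112.84 bits
ratio = original_size / compressed_size = 199712 / 95112.84 = 2.0997

Compression ratio = 2.0997


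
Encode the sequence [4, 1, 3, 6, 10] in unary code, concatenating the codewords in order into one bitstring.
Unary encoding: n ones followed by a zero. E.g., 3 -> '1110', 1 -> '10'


Encode each number as n ones followed by a terminating 0:
  4 -> 11110 (5 bits)
  1 -> 10 (2 bits)
  3 -> 1110 (4 bits)
  6 -> 1111110 (7 bits)
  10 -> 11111111110 (11 bits)
Total length = 5 + 2 + 4 + 7 + 11 = 29 bits.

Unary([4, 1, 3, 6, 10]) = 11110101110111111011111111110 (29 bits)


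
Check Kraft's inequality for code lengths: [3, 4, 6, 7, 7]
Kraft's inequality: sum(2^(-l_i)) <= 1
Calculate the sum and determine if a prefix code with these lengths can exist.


Sum = 2^(-3) + 2^(-4) + 2^(-6) + 2^(-7) + 2^(-7)
    = 0.125 + 0.0625 + 0.015625 + 0.0078125 + 0.0078125
    = 28/128 = 0.21875
Since 0.21875 <= 1, Kraft's inequality IS satisfied.
A prefix code with these lengths CAN exist.

Kraft sum = 0.21875. Satisfied.


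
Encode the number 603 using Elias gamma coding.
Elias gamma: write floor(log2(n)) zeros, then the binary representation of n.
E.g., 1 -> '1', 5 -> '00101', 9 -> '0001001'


num_bits = floor(log2(603)) + 1 = 10
leading_zeros = num_bits - 1 = 9
binary(603) = 1001011011

Elias gamma(603) = '000000000' + '1001011011' = 0000000001001011011 (19 bits)


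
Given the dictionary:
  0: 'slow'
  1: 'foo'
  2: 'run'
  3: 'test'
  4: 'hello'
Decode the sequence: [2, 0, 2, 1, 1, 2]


Look up each index in the dictionary:
  2 -> 'run'
  0 -> 'slow'
  2 -> 'run'
  1 -> 'foo'
  1 -> 'foo'
  2 -> 'run'

Decoded: "run slow run foo foo run"


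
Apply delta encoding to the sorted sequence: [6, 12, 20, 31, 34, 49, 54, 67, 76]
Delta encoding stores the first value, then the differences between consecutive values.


First value: 6
Deltas:
  12 - 6 = 6
  20 - 12 = 8
  31 - 20 = 11
  34 - 31 = 3
  49 - 34 = 15
  54 - 49 = 5
  67 - 54 = 13
  76 - 67 = 9


Delta encoded: [6, 6, 8, 11, 3, 15, 5, 13, 9]
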